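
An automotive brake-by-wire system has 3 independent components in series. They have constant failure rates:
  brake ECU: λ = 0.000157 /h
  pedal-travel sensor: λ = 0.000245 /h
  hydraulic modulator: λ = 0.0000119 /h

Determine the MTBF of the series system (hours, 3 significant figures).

Series of exponential components: λ_sys = Σ λ_i
λ_sys = 0.000157 + 0.000245 + 0.0000119 = 4.1390e-04 /h
MTBF = 1 / λ_sys = 2420 h

2420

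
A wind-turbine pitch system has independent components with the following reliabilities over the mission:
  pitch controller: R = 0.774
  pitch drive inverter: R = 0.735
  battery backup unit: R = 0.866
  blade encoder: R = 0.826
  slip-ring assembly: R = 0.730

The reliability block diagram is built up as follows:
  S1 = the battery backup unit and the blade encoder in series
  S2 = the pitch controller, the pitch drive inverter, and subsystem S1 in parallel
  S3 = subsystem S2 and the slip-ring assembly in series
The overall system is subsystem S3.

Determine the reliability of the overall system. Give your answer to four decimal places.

0.7176

Series (battery backup unit and blade encoder): 0.866000 × 0.826000 = 0.715316
Parallel (pitch controller, pitch drive inverter, and [0.715316]): 1 − (1 − 0.774000)(1 − 0.735000)(1 − 0.715316) = 0.982950
Series ([0.982950] and slip-ring assembly): 0.982950 × 0.730000 = 0.7176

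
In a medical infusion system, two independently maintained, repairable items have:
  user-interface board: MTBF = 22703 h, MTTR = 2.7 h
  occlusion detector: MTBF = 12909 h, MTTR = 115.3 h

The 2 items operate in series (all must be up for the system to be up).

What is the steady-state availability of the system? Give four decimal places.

0.9910

A(user-interface board) = MTBF/(MTBF+MTTR) = 22703/(22703+2.7) = 0.999881
A(occlusion detector) = MTBF/(MTBF+MTTR) = 12909/(12909+115.3) = 0.991147
Series availability: 0.999881 × 0.991147 = 0.9910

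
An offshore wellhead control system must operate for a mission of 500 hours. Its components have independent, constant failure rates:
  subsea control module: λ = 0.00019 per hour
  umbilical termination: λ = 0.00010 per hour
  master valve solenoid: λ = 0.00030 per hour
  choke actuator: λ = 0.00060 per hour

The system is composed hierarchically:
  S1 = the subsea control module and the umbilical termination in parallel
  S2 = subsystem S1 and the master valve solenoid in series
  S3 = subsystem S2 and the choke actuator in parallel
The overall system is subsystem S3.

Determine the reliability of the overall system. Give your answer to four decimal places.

R(subsea control module) = exp(−0.00019 × 500) = 0.909373
R(umbilical termination) = exp(−0.00010 × 500) = 0.951229
R(master valve solenoid) = exp(−0.00030 × 500) = 0.860708
R(choke actuator) = exp(−0.00060 × 500) = 0.740818
Parallel (subsea control module and umbilical termination): 1 − (1 − 0.909373)(1 − 0.951229) = 0.995580
Series ([0.995580] and master valve solenoid): 0.995580 × 0.860708 = 0.856904
Parallel ([0.856904] and choke actuator): 1 − (1 − 0.856904)(1 − 0.740818) = 0.9629

0.9629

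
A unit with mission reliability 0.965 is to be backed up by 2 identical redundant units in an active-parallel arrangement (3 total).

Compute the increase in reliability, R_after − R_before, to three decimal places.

0.035

R_before = 0.965
R_after = 1 − (1 − 0.965)^3 = 1.000
ΔR = 1.000 − 0.965 = 0.035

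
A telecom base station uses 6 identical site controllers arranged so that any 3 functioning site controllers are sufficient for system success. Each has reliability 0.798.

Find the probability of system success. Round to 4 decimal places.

R = Σ_{i=3}^{6} C(6,i) p^i (1−p)^{6−i} with p = 0.798
C(6,3)·0.798^3·0.202^3 = 0.083771
C(6,4)·0.798^4·0.202^2 = 0.248202
C(6,5)·0.798^5·0.202^1 = 0.392209
C(6,6)·0.798^6·0.202^0 = 0.258236
Sum = 0.9824

0.9824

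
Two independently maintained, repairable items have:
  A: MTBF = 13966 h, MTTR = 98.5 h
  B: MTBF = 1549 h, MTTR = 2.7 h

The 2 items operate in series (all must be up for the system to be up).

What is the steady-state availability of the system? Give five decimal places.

A(A) = MTBF/(MTBF+MTTR) = 13966/(13966+98.5) = 0.992997
A(B) = MTBF/(MTBF+MTTR) = 1549/(1549+2.7) = 0.998260
Series availability: 0.992997 × 0.998260 = 0.99127

0.99127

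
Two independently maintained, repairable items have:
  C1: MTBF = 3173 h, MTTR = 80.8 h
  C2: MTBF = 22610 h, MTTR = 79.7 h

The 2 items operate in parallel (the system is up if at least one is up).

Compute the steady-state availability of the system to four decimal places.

0.9999

A(C1) = MTBF/(MTBF+MTTR) = 3173/(3173+80.8) = 0.975167
A(C2) = MTBF/(MTBF+MTTR) = 22610/(22610+79.7) = 0.996487
Parallel availability: 1 − (1 − 0.975167)(1 − 0.996487) = 0.9999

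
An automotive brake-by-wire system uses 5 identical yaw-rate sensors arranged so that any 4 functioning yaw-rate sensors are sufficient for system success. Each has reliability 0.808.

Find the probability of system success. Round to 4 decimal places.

R = Σ_{i=4}^{5} C(5,i) p^i (1−p)^{5−i} with p = 0.808
C(5,4)·0.808^4·0.192^1 = 0.409182
C(5,5)·0.808^5·0.192^0 = 0.344395
Sum = 0.7536

0.7536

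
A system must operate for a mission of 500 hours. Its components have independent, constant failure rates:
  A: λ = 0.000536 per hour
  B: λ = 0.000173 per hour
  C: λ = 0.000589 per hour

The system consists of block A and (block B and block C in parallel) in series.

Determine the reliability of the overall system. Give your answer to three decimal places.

0.749

R(A) = exp(−0.000536 × 500) = 0.76491
R(B) = exp(−0.000173 × 500) = 0.91714
R(C) = exp(−0.000589 × 500) = 0.74490
Parallel (B and C): 1 − (1 − 0.91714)(1 − 0.74490) = 0.97886
Series (A and [0.97886]): 0.76491 × 0.97886 = 0.749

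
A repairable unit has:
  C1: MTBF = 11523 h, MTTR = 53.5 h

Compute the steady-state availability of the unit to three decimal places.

0.995

A(C1) = MTBF/(MTBF+MTTR) = 11523/(11523+53.5) = 0.995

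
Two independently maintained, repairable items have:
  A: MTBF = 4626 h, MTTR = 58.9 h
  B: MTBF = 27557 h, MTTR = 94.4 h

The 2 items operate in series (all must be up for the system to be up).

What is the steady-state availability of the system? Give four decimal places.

A(A) = MTBF/(MTBF+MTTR) = 4626/(4626+58.9) = 0.987428
A(B) = MTBF/(MTBF+MTTR) = 27557/(27557+94.4) = 0.996586
Series availability: 0.987428 × 0.996586 = 0.9841

0.9841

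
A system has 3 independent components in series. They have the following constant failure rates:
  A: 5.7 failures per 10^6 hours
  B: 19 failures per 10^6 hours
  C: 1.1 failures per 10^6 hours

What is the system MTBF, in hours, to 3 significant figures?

38800

Series of exponential components: λ_sys = Σ λ_i
λ_sys = 0.0000057 + 0.000019 + 0.0000011 = 2.5800e-05 /h
MTBF = 1 / λ_sys = 38800 h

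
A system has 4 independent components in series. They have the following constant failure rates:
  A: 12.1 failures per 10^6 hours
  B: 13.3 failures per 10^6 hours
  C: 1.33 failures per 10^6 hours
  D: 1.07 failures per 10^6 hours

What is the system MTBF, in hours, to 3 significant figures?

36000

Series of exponential components: λ_sys = Σ λ_i
λ_sys = 0.0000121 + 0.0000133 + 0.00000133 + 0.00000107 = 2.7800e-05 /h
MTBF = 1 / λ_sys = 36000 h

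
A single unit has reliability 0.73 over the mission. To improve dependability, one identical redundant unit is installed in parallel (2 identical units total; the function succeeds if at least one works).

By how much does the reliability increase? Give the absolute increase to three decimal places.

0.197

R_before = 0.73
R_after = 1 − (1 − 0.73)^2 = 0.927
ΔR = 0.927 − 0.73 = 0.197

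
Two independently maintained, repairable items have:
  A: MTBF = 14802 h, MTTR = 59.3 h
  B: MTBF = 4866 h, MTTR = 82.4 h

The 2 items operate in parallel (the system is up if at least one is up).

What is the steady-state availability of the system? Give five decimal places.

0.99993

A(A) = MTBF/(MTBF+MTTR) = 14802/(14802+59.3) = 0.996010
A(B) = MTBF/(MTBF+MTTR) = 4866/(4866+82.4) = 0.983348
Parallel availability: 1 − (1 − 0.996010)(1 − 0.983348) = 0.99993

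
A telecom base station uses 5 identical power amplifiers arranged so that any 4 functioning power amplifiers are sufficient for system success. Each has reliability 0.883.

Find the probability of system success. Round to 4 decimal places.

0.8924

R = Σ_{i=4}^{5} C(5,i) p^i (1−p)^{5−i} with p = 0.883
C(5,4)·0.883^4·0.117^1 = 0.355630
C(5,5)·0.883^5·0.117^0 = 0.536789
Sum = 0.8924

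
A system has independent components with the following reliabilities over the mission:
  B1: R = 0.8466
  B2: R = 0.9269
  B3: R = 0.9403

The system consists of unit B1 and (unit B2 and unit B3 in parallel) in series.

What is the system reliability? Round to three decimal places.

Parallel (B2 and B3): 1 − (1 − 0.92690)(1 − 0.94030) = 0.99564
Series (B1 and [0.99564]): 0.84660 × 0.99564 = 0.843

0.843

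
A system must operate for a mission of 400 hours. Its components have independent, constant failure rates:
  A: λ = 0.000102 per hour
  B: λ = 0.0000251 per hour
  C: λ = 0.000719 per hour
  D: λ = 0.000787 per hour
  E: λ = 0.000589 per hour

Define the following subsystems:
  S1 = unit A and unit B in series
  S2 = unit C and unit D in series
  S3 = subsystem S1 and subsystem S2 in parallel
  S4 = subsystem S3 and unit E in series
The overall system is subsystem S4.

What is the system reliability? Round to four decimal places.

R(A) = exp(−0.000102 × 400) = 0.960021
R(B) = exp(−0.0000251 × 400) = 0.990010
R(C) = exp(−0.000719 × 400) = 0.750062
R(D) = exp(−0.000787 × 400) = 0.729935
R(E) = exp(−0.000589 × 400) = 0.790097
Series (A and B): 0.960021 × 0.990010 = 0.950430
Series (C and D): 0.750062 × 0.729935 = 0.547497
Parallel ([0.950430] and [0.547497]): 1 − (1 − 0.950430)(1 − 0.547497) = 0.977569
Series ([0.977569] and E): 0.977569 × 0.790097 = 0.7724

0.7724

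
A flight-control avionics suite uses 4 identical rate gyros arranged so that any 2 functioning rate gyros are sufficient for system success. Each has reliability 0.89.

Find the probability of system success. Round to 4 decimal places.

0.9951

R = Σ_{i=2}^{4} C(4,i) p^i (1−p)^{4−i} with p = 0.89
C(4,2)·0.89^2·0.11^2 = 0.057506
C(4,3)·0.89^3·0.11^1 = 0.310186
C(4,4)·0.89^4·0.11^0 = 0.627422
Sum = 0.9951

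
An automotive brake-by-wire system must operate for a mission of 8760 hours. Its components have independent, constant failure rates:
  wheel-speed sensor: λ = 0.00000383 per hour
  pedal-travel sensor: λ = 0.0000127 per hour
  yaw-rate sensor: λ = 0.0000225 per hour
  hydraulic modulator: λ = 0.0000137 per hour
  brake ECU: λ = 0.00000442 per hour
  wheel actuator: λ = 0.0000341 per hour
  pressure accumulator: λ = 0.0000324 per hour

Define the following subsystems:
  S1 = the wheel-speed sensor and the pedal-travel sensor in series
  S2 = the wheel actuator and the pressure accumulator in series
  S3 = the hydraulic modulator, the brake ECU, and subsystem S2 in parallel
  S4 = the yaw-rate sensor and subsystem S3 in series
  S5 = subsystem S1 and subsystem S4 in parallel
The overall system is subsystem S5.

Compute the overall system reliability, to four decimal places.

R(wheel-speed sensor) = exp(−0.00000383 × 8760) = 0.967006
R(pedal-travel sensor) = exp(−0.0000127 × 8760) = 0.894713
R(yaw-rate sensor) = exp(−0.0000225 × 8760) = 0.821109
R(hydraulic modulator) = exp(−0.0000137 × 8760) = 0.886910
R(brake ECU) = exp(−0.00000442 × 8760) = 0.962021
R(wheel actuator) = exp(−0.0000341 × 8760) = 0.741770
R(pressure accumulator) = exp(−0.0000324 × 8760) = 0.752899
Series (wheel-speed sensor and pedal-travel sensor): 0.967006 × 0.894713 = 0.865193
Series (wheel actuator and pressure accumulator): 0.741770 × 0.752899 = 0.558478
Parallel (hydraulic modulator, brake ECU, and [0.558478]): 1 − (1 − 0.886910)(1 − 0.962021)(1 − 0.558478) = 0.998104
Series (yaw-rate sensor and [0.998104]): 0.821109 × 0.998104 = 0.819552
Parallel ([0.865193] and [0.819552]): 1 − (1 − 0.865193)(1 − 0.819552) = 0.9757

0.9757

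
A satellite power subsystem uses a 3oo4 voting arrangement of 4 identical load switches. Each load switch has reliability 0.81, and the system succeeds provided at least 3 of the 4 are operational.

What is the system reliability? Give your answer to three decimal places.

0.834

R = Σ_{i=3}^{4} C(4,i) p^i (1−p)^{4−i} with p = 0.81
C(4,3)·0.81^3·0.19^1 = 0.40390
C(4,4)·0.81^4·0.19^0 = 0.43047
Sum = 0.834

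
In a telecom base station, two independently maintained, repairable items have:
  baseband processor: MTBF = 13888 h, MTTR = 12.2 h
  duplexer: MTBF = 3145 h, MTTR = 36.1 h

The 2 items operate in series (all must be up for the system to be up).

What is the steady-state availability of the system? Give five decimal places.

0.98778

A(baseband processor) = MTBF/(MTBF+MTTR) = 13888/(13888+12.2) = 0.999122
A(duplexer) = MTBF/(MTBF+MTTR) = 3145/(3145+36.1) = 0.988652
Series availability: 0.999122 × 0.988652 = 0.98778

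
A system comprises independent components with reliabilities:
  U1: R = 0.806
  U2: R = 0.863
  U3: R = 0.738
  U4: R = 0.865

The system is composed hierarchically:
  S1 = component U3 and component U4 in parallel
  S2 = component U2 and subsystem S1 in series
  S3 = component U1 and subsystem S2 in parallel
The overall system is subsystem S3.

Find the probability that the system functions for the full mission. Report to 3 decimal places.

0.968

Parallel (U3 and U4): 1 − (1 − 0.73800)(1 − 0.86500) = 0.96463
Series (U2 and [0.96463]): 0.86300 × 0.96463 = 0.83248
Parallel (U1 and [0.83248]): 1 − (1 − 0.80600)(1 − 0.83248) = 0.968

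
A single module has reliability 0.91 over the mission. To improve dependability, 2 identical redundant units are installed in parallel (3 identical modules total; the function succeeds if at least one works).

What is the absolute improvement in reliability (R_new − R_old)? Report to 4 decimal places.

0.0893

R_before = 0.91
R_after = 1 − (1 − 0.91)^3 = 0.9993
ΔR = 0.9993 − 0.91 = 0.0893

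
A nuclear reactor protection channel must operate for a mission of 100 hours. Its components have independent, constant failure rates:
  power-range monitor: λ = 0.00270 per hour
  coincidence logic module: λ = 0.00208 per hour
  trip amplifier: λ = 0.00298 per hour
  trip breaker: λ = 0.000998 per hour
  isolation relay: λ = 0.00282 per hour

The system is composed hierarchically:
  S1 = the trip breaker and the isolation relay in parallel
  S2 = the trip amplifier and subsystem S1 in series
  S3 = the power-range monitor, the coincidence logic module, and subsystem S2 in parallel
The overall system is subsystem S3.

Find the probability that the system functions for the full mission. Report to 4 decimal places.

R(power-range monitor) = exp(−0.00270 × 100) = 0.763379
R(coincidence logic module) = exp(−0.00208 × 100) = 0.812207
R(trip amplifier) = exp(−0.00298 × 100) = 0.742301
R(trip breaker) = exp(−0.000998 × 100) = 0.905018
R(isolation relay) = exp(−0.00282 × 100) = 0.754274
Parallel (trip breaker and isolation relay): 1 − (1 − 0.905018)(1 − 0.754274) = 0.976660
Series (trip amplifier and [0.976660]): 0.742301 × 0.976660 = 0.724976
Parallel (power-range monitor, coincidence logic module, and [0.724976]): 1 − (1 − 0.763379)(1 − 0.812207)(1 − 0.724976) = 0.9878

0.9878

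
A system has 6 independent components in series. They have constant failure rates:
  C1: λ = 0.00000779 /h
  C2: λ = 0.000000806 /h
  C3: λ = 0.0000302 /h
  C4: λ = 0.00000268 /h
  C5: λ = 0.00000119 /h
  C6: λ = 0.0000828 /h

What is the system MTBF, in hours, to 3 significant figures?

7970

Series of exponential components: λ_sys = Σ λ_i
λ_sys = 0.00000779 + 0.000000806 + 0.0000302 + 0.00000268 + 0.00000119 + 0.0000828 = 1.2547e-04 /h
MTBF = 1 / λ_sys = 7970 h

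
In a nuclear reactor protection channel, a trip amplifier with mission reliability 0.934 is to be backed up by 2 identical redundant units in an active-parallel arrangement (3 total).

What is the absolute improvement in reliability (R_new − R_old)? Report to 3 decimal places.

R_before = 0.934
R_after = 1 − (1 − 0.934)^3 = 1.000
ΔR = 1.000 − 0.934 = 0.066

0.066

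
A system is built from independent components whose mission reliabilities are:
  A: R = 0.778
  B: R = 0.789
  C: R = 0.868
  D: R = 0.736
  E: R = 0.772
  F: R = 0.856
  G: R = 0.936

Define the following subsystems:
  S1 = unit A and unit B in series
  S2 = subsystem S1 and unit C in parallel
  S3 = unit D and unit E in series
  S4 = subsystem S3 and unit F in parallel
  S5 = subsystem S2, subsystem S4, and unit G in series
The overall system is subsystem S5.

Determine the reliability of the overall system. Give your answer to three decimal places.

0.833

Series (A and B): 0.77800 × 0.78900 = 0.61384
Parallel ([0.61384] and C): 1 − (1 − 0.61384)(1 − 0.86800) = 0.94903
Series (D and E): 0.73600 × 0.77200 = 0.56819
Parallel ([0.56819] and F): 1 − (1 − 0.56819)(1 − 0.85600) = 0.93782
Series ([0.94903], [0.93782], and G): 0.94903 × 0.93782 × 0.93600 = 0.833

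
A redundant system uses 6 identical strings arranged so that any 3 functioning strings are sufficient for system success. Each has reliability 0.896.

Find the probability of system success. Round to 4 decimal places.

R = Σ_{i=3}^{6} C(6,i) p^i (1−p)^{6−i} with p = 0.896
C(6,3)·0.896^3·0.104^3 = 0.016183
C(6,4)·0.896^4·0.104^2 = 0.104566
C(6,5)·0.896^5·0.104^1 = 0.360350
C(6,6)·0.896^6·0.104^0 = 0.517426
Sum = 0.9985

0.9985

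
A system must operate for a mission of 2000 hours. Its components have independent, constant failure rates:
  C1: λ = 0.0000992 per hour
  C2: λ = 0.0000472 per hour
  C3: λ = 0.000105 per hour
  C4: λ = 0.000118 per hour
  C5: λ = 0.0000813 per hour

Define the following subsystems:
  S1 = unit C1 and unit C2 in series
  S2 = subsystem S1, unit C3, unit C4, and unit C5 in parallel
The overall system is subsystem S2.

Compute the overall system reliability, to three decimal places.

0.998

R(C1) = exp(−0.0000992 × 2000) = 0.82004
R(C2) = exp(−0.0000472 × 2000) = 0.90992
R(C3) = exp(−0.000105 × 2000) = 0.81058
R(C4) = exp(−0.000118 × 2000) = 0.78978
R(C5) = exp(−0.0000813 × 2000) = 0.84993
Series (C1 and C2): 0.82004 × 0.90992 = 0.74617
Parallel ([0.74617], C3, C4, and C5): 1 − (1 − 0.74617)(1 − 0.81058)(1 − 0.78978)(1 − 0.84993) = 0.998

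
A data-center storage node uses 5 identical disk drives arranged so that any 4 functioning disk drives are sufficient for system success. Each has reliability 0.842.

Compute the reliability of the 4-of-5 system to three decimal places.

R = Σ_{i=4}^{5} C(5,i) p^i (1−p)^{5−i} with p = 0.842
C(5,4)·0.842^4·0.158^1 = 0.39708
C(5,5)·0.842^5·0.158^0 = 0.42321
Sum = 0.820

0.820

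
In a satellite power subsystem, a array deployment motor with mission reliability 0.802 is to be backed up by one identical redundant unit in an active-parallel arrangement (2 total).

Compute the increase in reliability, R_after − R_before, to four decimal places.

R_before = 0.802
R_after = 1 − (1 − 0.802)^2 = 0.9608
ΔR = 0.9608 − 0.802 = 0.1588

0.1588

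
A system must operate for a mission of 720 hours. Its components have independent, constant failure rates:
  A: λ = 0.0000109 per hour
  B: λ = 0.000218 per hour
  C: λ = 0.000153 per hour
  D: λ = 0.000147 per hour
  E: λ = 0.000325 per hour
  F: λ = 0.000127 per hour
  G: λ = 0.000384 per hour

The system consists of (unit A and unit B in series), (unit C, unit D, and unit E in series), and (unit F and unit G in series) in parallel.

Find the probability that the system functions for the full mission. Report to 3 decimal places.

0.983

R(A) = exp(−0.0000109 × 720) = 0.99218
R(B) = exp(−0.000218 × 720) = 0.85474
R(C) = exp(−0.000153 × 720) = 0.89569
R(D) = exp(−0.000147 × 720) = 0.89957
R(E) = exp(−0.000325 × 720) = 0.79136
R(F) = exp(−0.000127 × 720) = 0.91262
R(G) = exp(−0.000384 × 720) = 0.75845
Series (A and B): 0.99218 × 0.85474 = 0.84806
Series (C, D, and E): 0.89569 × 0.89957 × 0.79136 = 0.63763
Series (F and G): 0.91262 × 0.75845 = 0.69218
Parallel ([0.84806], [0.63763], and [0.69218]): 1 − (1 − 0.84806)(1 − 0.63763)(1 − 0.69218) = 0.983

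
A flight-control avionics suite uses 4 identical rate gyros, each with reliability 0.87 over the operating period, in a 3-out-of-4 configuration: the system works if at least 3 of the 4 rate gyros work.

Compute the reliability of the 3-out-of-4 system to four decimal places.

R = Σ_{i=3}^{4} C(4,i) p^i (1−p)^{4−i} with p = 0.87
C(4,3)·0.87^3·0.13^1 = 0.342422
C(4,4)·0.87^4·0.13^0 = 0.572898
Sum = 0.9153

0.9153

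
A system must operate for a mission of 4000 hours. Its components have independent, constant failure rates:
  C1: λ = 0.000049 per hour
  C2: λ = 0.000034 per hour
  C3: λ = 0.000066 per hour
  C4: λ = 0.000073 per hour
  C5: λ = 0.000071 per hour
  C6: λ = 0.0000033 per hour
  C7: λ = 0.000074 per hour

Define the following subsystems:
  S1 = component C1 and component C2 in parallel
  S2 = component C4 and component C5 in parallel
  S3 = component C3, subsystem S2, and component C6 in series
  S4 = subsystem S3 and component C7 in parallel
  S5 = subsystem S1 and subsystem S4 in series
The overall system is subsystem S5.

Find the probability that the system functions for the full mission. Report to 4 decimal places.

R(C1) = exp(−0.000049 × 4000) = 0.822012
R(C2) = exp(−0.000034 × 4000) = 0.872843
R(C3) = exp(−0.000066 × 4000) = 0.767974
R(C4) = exp(−0.000073 × 4000) = 0.746769
R(C5) = exp(−0.000071 × 4000) = 0.752767
R(C6) = exp(−0.0000033 × 4000) = 0.986887
R(C7) = exp(−0.000074 × 4000) = 0.743787
Parallel (C1 and C2): 1 − (1 − 0.822012)(1 − 0.872843) = 0.977368
Parallel (C4 and C5): 1 − (1 − 0.746769)(1 − 0.752767) = 0.937393
Series (C3, [0.937393], and C6): 0.767974 × 0.937393 × 0.986887 = 0.710453
Parallel ([0.710453] and C7): 1 − (1 − 0.710453)(1 − 0.743787) = 0.925814
Series ([0.977368] and [0.925814]): 0.977368 × 0.925814 = 0.9049

0.9049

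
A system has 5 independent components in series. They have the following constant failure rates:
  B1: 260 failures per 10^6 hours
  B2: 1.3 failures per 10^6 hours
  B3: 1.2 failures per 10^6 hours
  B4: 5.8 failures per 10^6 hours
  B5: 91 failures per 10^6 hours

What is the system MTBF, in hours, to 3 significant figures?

2780

Series of exponential components: λ_sys = Σ λ_i
λ_sys = 0.00026 + 0.0000013 + 0.0000012 + 0.0000058 + 0.000091 = 3.5930e-04 /h
MTBF = 1 / λ_sys = 2780 h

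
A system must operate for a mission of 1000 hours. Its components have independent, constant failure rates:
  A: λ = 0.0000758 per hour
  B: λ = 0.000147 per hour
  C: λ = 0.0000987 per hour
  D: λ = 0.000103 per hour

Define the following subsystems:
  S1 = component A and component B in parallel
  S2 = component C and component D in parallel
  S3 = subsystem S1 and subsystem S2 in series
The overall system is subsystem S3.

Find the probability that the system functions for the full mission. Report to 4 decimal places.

0.9809

R(A) = exp(−0.0000758 × 1000) = 0.927002
R(B) = exp(−0.000147 × 1000) = 0.863294
R(C) = exp(−0.0000987 × 1000) = 0.906014
R(D) = exp(−0.000103 × 1000) = 0.902127
Parallel (A and B): 1 − (1 − 0.927002)(1 − 0.863294) = 0.990021
Parallel (C and D): 1 − (1 − 0.906014)(1 − 0.902127) = 0.990801
Series ([0.990021] and [0.990801]): 0.990021 × 0.990801 = 0.9809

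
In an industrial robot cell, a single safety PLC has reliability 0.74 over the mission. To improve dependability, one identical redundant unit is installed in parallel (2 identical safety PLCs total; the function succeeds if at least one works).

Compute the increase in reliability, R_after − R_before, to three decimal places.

0.192

R_before = 0.74
R_after = 1 − (1 − 0.74)^2 = 0.932
ΔR = 0.932 − 0.74 = 0.192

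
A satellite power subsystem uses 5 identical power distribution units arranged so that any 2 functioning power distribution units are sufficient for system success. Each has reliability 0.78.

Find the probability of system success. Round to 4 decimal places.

0.9903

R = Σ_{i=2}^{5} C(5,i) p^i (1−p)^{5−i} with p = 0.78
C(5,2)·0.78^2·0.22^3 = 0.064782
C(5,3)·0.78^3·0.22^2 = 0.229683
C(5,4)·0.78^4·0.22^1 = 0.407166
C(5,5)·0.78^5·0.22^0 = 0.288717
Sum = 0.9903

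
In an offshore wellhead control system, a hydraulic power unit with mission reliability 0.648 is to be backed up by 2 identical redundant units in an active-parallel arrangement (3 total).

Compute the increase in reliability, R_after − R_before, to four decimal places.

R_before = 0.648
R_after = 1 − (1 − 0.648)^3 = 0.9564
ΔR = 0.9564 − 0.648 = 0.3084

0.3084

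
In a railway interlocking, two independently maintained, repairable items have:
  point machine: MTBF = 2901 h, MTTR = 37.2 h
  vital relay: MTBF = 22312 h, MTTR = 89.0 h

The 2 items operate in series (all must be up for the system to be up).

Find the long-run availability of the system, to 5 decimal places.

0.98342

A(point machine) = MTBF/(MTBF+MTTR) = 2901/(2901+37.2) = 0.987339
A(vital relay) = MTBF/(MTBF+MTTR) = 22312/(22312+89.0) = 0.996027
Series availability: 0.987339 × 0.996027 = 0.98342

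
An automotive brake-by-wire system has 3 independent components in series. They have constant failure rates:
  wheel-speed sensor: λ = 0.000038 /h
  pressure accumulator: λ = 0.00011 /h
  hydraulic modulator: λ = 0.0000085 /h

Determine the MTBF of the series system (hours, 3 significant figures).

Series of exponential components: λ_sys = Σ λ_i
λ_sys = 0.000038 + 0.00011 + 0.0000085 = 1.5650e-04 /h
MTBF = 1 / λ_sys = 6390 h

6390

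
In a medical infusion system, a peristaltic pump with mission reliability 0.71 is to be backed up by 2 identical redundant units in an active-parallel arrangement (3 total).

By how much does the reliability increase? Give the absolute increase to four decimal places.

R_before = 0.71
R_after = 1 − (1 − 0.71)^3 = 0.9756
ΔR = 0.9756 − 0.71 = 0.2656

0.2656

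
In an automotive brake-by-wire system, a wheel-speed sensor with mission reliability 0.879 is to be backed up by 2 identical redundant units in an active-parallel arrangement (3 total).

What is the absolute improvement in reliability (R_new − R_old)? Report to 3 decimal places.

0.119

R_before = 0.879
R_after = 1 − (1 − 0.879)^3 = 0.998
ΔR = 0.998 − 0.879 = 0.119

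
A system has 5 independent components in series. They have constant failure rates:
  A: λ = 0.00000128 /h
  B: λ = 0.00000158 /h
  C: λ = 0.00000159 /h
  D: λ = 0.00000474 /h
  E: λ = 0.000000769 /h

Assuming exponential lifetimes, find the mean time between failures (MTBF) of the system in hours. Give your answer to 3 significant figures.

Series of exponential components: λ_sys = Σ λ_i
λ_sys = 0.00000128 + 0.00000158 + 0.00000159 + 0.00000474 + 0.000000769 = 9.9590e-06 /h
MTBF = 1 / λ_sys = 100000 h

100000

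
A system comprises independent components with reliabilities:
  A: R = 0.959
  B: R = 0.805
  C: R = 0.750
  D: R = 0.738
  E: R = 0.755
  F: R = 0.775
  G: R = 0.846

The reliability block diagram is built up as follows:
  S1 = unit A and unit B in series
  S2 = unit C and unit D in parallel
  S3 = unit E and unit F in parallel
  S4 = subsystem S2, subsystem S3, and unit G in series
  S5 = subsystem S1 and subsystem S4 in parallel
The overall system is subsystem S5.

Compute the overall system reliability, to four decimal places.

0.9423

Series (A and B): 0.959000 × 0.805000 = 0.771995
Parallel (C and D): 1 − (1 − 0.750000)(1 − 0.738000) = 0.934500
Parallel (E and F): 1 − (1 − 0.755000)(1 − 0.775000) = 0.944875
Series ([0.934500], [0.944875], and G): 0.934500 × 0.944875 × 0.846000 = 0.747006
Parallel ([0.771995] and [0.747006]): 1 − (1 − 0.771995)(1 − 0.747006) = 0.9423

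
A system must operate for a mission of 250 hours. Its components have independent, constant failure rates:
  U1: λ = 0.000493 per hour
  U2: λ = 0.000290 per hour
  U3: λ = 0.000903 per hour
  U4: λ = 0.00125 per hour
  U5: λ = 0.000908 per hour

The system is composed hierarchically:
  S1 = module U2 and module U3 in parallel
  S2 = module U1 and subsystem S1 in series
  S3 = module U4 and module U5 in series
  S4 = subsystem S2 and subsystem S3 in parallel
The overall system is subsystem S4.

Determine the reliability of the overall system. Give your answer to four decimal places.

R(U1) = exp(−0.000493 × 250) = 0.884043
R(U2) = exp(−0.000290 × 250) = 0.930066
R(U3) = exp(−0.000903 × 250) = 0.797918
R(U4) = exp(−0.00125 × 250) = 0.731616
R(U5) = exp(−0.000908 × 250) = 0.796921
Parallel (U2 and U3): 1 − (1 − 0.930066)(1 − 0.797918) = 0.985868
Series (U1 and [0.985868]): 0.884043 × 0.985868 = 0.871550
Series (U4 and U5): 0.731616 × 0.796921 = 0.583040
Parallel ([0.871550] and [0.583040]): 1 − (1 − 0.871550)(1 − 0.583040) = 0.9464

0.9464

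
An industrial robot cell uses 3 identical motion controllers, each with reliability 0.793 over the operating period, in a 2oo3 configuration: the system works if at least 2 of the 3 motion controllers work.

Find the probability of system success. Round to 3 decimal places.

R = Σ_{i=2}^{3} C(3,i) p^i (1−p)^{3−i} with p = 0.793
C(3,2)·0.793^2·0.207^1 = 0.39052
C(3,3)·0.793^3·0.207^0 = 0.49868
Sum = 0.889

0.889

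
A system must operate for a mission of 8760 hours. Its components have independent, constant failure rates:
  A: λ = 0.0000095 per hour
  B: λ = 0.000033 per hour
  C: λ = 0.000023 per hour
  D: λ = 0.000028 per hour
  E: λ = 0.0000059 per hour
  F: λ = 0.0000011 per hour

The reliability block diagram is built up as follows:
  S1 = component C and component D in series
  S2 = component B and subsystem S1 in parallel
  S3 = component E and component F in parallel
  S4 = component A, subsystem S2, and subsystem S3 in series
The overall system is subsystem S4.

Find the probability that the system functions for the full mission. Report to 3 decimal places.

R(A) = exp(−0.0000095 × 8760) = 0.92015
R(B) = exp(−0.000033 × 8760) = 0.74895
R(C) = exp(−0.000023 × 8760) = 0.81752
R(D) = exp(−0.000028 × 8760) = 0.78249
R(E) = exp(−0.0000059 × 8760) = 0.94963
R(F) = exp(−0.0000011 × 8760) = 0.99041
Series (C and D): 0.81752 × 0.78249 = 0.63970
Parallel (B and [0.63970]): 1 − (1 − 0.74895)(1 − 0.63970) = 0.90955
Parallel (E and F): 1 − (1 − 0.94963)(1 − 0.99041) = 0.99952
Series (A, [0.90955], and [0.99952]): 0.92015 × 0.90955 × 0.99952 = 0.837

0.837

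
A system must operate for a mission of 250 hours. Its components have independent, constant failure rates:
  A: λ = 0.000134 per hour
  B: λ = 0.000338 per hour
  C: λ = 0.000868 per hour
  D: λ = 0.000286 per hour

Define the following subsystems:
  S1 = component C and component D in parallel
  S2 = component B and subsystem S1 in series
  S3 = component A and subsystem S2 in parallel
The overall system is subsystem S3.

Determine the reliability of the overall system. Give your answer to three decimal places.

R(A) = exp(−0.000134 × 250) = 0.96705
R(B) = exp(−0.000338 × 250) = 0.91897
R(C) = exp(−0.000868 × 250) = 0.80493
R(D) = exp(−0.000286 × 250) = 0.93100
Parallel (C and D): 1 − (1 − 0.80493)(1 − 0.93100) = 0.98654
Series (B and [0.98654]): 0.91897 × 0.98654 = 0.90660
Parallel (A and [0.90660]): 1 − (1 − 0.96705)(1 − 0.90660) = 0.997

0.997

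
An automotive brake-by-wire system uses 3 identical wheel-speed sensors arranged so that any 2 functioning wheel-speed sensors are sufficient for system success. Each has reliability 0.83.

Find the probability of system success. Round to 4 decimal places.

0.9231

R = Σ_{i=2}^{3} C(3,i) p^i (1−p)^{3−i} with p = 0.83
C(3,2)·0.83^2·0.17^1 = 0.351339
C(3,3)·0.83^3·0.17^0 = 0.571787
Sum = 0.9231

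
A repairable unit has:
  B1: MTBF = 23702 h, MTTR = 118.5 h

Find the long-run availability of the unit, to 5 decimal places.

0.99503

A(B1) = MTBF/(MTBF+MTTR) = 23702/(23702+118.5) = 0.99503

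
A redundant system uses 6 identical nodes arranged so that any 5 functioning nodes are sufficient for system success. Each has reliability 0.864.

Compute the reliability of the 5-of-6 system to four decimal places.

R = Σ_{i=5}^{6} C(6,i) p^i (1−p)^{6−i} with p = 0.864
C(6,5)·0.864^5·0.136^1 = 0.392879
C(6,6)·0.864^6·0.136^0 = 0.415990
Sum = 0.8089

0.8089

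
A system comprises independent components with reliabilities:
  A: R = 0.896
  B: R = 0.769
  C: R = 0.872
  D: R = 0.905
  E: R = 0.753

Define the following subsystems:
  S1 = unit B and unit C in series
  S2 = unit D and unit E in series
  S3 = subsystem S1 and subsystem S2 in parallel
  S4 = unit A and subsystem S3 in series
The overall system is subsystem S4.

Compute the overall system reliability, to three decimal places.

0.802

Series (B and C): 0.76900 × 0.87200 = 0.67057
Series (D and E): 0.90500 × 0.75300 = 0.68147
Parallel ([0.67057] and [0.68147]): 1 − (1 − 0.67057)(1 − 0.68147) = 0.89507
Series (A and [0.89507]): 0.89600 × 0.89507 = 0.802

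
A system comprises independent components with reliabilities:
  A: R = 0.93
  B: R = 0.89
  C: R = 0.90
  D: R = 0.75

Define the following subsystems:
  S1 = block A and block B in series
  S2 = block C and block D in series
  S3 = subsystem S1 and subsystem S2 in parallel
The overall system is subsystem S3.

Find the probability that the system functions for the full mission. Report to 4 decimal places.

Series (A and B): 0.930000 × 0.890000 = 0.827700
Series (C and D): 0.900000 × 0.750000 = 0.675000
Parallel ([0.827700] and [0.675000]): 1 − (1 − 0.827700)(1 − 0.675000) = 0.9440

0.9440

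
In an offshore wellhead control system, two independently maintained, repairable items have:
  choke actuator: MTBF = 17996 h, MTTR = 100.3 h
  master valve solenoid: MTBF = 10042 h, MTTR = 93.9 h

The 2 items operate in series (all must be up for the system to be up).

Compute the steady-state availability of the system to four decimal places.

0.9852

A(choke actuator) = MTBF/(MTBF+MTTR) = 17996/(17996+100.3) = 0.994457
A(master valve solenoid) = MTBF/(MTBF+MTTR) = 10042/(10042+93.9) = 0.990736
Series availability: 0.994457 × 0.990736 = 0.9852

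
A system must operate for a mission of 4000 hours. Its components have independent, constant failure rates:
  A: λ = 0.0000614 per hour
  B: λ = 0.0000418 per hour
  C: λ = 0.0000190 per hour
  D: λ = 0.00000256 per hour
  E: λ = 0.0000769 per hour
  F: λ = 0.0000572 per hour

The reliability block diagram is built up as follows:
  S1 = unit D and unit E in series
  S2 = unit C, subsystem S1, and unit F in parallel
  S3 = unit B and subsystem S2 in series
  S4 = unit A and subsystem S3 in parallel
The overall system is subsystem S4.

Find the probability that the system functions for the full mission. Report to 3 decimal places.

R(A) = exp(−0.0000614 × 4000) = 0.78224
R(B) = exp(−0.0000418 × 4000) = 0.84603
R(C) = exp(−0.0000190 × 4000) = 0.92682
R(D) = exp(−0.00000256 × 4000) = 0.98981
R(E) = exp(−0.0000769 × 4000) = 0.73521
R(F) = exp(−0.0000572 × 4000) = 0.79549
Series (D and E): 0.98981 × 0.73521 = 0.72772
Parallel (C, [0.72772], and F): 1 − (1 − 0.92682)(1 − 0.72772)(1 − 0.79549) = 0.99593
Series (B and [0.99593]): 0.84603 × 0.99593 = 0.84259
Parallel (A and [0.84259]): 1 − (1 − 0.78224)(1 − 0.84259) = 0.966

0.966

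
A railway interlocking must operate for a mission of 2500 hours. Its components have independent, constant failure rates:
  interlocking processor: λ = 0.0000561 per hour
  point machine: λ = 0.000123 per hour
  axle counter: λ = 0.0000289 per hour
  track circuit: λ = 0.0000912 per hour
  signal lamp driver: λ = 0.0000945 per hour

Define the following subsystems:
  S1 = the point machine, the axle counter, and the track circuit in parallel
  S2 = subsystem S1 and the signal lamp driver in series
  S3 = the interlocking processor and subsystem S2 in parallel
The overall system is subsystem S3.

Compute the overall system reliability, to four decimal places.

R(interlocking processor) = exp(−0.0000561 × 2500) = 0.869141
R(point machine) = exp(−0.000123 × 2500) = 0.735283
R(axle counter) = exp(−0.0000289 × 2500) = 0.930298
R(track circuit) = exp(−0.0000912 × 2500) = 0.796124
R(signal lamp driver) = exp(−0.0000945 × 2500) = 0.789583
Parallel (point machine, axle counter, and track circuit): 1 − (1 − 0.735283)(1 − 0.930298)(1 − 0.796124) = 0.996238
Series ([0.996238] and signal lamp driver): 0.996238 × 0.789583 = 0.786613
Parallel (interlocking processor and [0.786613]): 1 − (1 − 0.869141)(1 − 0.786613) = 0.9721

0.9721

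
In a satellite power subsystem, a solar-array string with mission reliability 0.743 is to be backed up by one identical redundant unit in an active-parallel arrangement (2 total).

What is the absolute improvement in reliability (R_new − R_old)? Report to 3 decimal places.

0.191

R_before = 0.743
R_after = 1 − (1 − 0.743)^2 = 0.934
ΔR = 0.934 − 0.743 = 0.191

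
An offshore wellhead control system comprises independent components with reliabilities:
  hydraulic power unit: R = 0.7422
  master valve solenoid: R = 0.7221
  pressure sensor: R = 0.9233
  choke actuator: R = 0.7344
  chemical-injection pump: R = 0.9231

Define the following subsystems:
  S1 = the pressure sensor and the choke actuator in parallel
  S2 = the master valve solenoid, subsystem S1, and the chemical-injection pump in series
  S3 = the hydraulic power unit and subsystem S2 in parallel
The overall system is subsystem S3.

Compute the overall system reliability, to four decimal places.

Parallel (pressure sensor and choke actuator): 1 − (1 − 0.923300)(1 − 0.734400) = 0.979628
Series (master valve solenoid, [0.979628], and chemical-injection pump): 0.722100 × 0.979628 × 0.923100 = 0.652991
Parallel (hydraulic power unit and [0.652991]): 1 − (1 − 0.742200)(1 − 0.652991) = 0.9105

0.9105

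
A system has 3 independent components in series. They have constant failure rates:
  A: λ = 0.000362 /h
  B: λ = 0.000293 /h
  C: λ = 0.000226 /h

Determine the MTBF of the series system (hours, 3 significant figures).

Series of exponential components: λ_sys = Σ λ_i
λ_sys = 0.000362 + 0.000293 + 0.000226 = 8.8100e-04 /h
MTBF = 1 / λ_sys = 1140 h

1140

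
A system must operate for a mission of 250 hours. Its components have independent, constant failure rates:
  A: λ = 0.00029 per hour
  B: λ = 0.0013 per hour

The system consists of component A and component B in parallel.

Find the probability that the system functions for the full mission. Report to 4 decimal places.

R(A) = exp(−0.00029 × 250) = 0.930066
R(B) = exp(−0.0013 × 250) = 0.722527
Parallel (A and B): 1 − (1 − 0.930066)(1 − 0.722527) = 0.9806

0.9806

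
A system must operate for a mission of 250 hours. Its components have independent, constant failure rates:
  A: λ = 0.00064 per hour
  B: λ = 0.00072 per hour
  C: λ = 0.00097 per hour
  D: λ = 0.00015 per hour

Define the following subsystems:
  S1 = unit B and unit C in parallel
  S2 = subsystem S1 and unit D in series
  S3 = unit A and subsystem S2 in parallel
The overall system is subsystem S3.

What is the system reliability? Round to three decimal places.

0.990

R(A) = exp(−0.00064 × 250) = 0.85214
R(B) = exp(−0.00072 × 250) = 0.83527
R(C) = exp(−0.00097 × 250) = 0.78466
R(D) = exp(−0.00015 × 250) = 0.96319
Parallel (B and C): 1 − (1 − 0.83527)(1 − 0.78466) = 0.96453
Series ([0.96453] and D): 0.96453 × 0.96319 = 0.92903
Parallel (A and [0.92903]): 1 − (1 − 0.85214)(1 − 0.92903) = 0.990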